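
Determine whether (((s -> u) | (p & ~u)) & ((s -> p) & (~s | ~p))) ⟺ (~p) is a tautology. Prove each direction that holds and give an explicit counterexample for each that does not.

Forward direction. This fails. Under s = F, p = T, u = F, the left side is true but the right side is false.

Converse. This fails. Under s = T, p = F, u = F, the left side is false but the right side is true.

(⇒) fails and (⇐) fails.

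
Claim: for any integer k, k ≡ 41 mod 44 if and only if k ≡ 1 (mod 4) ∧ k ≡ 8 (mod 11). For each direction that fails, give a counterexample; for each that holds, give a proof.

(⇒) Suppose k ≡ 41 (mod 44); write k = 44j + 41. Since 4 ∣ 44, reducing mod 4 gives k ≡ 41 ≡ 1 (mod 4); since 11 ∣ 44, reducing mod 11 gives k ≡ 41 ≡ 8 (mod 11).

(⇐) Conversely, if k ≡ 1 (mod 4) and k ≡ 8 (mod 11), then by the Chinese remainder theorem k ≡ 41 (mod 44). This is exactly k ≡ 41 (mod 44).

The biconditional holds.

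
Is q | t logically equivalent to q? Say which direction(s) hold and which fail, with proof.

(⟹) This fails. Under q = F, t = T, the left side is true but the right side is false.

(⟸) Assume the antecedent. If q is true, q | t reduces to true regardless of the other variables. If q is false, the antecedent cannot hold. Either way q | t holds.

Only the reverse direction holds.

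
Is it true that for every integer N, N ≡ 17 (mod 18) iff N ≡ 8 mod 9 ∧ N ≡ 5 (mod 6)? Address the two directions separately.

The biconditional holds.

(→) Suppose N ≡ 17 (mod 18); write N = 18j + 17. Since 9 ∣ 18, reducing mod 9 gives N ≡ 17 ≡ 8 (mod 9); since 6 ∣ 18, reducing mod 6 gives N ≡ 17 ≡ 5 (mod 6).

(←) Conversely, if N ≡ 8 (mod 9) and N ≡ 5 (mod 6), then by the Chinese remainder theorem N ≡ 17 (mod 18). This is exactly N ≡ 17 (mod 18).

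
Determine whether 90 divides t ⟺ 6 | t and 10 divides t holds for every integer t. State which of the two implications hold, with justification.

Only the forward direction holds.

[⇒] If 90 ∣ t, write t = 90q. Since 90 = 15·6, t = 6·(15q), so 6 ∣ t; and since 90 = 9·10, t = 10·(9q), so 10 ∣ t.

[⇐] This fails: take t = 30. Both 6 ∣ 30 and 10 ∣ 30, yet 30 is not a multiple of 90 (since 30 = 0·90 + 30), so 90 ∤ 30.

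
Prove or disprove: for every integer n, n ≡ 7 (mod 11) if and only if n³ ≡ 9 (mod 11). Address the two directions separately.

Neither implication holds.

Forward direction. This fails: take n = 7. Then 7 ≡ 7 (mod 11), but 7³ = 343 ≡ 2 (mod 11), not 9.

Converse. This fails: take n = 4. Then 4³ = 64 ≡ 9 (mod 11), yet 4 ≡ 4 (mod 11), not 7.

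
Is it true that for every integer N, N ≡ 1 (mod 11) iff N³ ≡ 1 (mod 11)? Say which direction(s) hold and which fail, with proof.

The biconditional holds.

Forward direction. Suppose N ≡ 1 (mod 11). Write N = 11j + 1. Then (11j + 1)³ = 1331j³ + 363j² + 33j + 1 = 11(121j³ + 33j² + 3j) + 1, so N³ ≡ 1 (mod 11).

Converse. For the converse, argue contrapositively. If N ≢ 1 (mod 11), then N is congruent to one of 0, 2, 3, 4, 5, 6, 7, 8, 9, 10 modulo 11, and these give N³ ≡ 0, 8, 5, 9, 4, 7, 2, 6, 3, 10 respectively — never 1.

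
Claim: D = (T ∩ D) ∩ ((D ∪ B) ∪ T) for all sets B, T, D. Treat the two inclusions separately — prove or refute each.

(⊆) fails; (⊇) holds.

Reverse inclusion. Let x ∈ (T ∩ D) ∩ ((D ∪ B) ∪ T). Then either x ∈ T ∩ D and x ∉ B; or x ∈ B ∩ T ∩ D. In each case x ∈ D, so (T ∩ D) ∩ ((D ∪ B) ∪ T) ⊆ D.

Forward inclusion. This inclusion fails. Take B = ∅, T = ∅, D = {1}; then 1 ∈ D but 1 ∉ (T ∩ D) ∩ ((D ∪ B) ∪ T).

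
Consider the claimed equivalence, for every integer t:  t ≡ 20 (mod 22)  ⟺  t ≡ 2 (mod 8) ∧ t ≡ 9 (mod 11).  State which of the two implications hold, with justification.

(⇒) This fails: t = 64 gives 64 ≡ 20 (mod 22) but 64 ≡ 0 (mod 8), so the conjunction on the right does not hold.

(⇐) Conversely, if t ≡ 2 (mod 8) and t ≡ 9 (mod 11), then by the Chinese remainder theorem t ≡ 42 (mod 88). Since 42 ≡ 20 (mod 22) and 22 ∣ 88, we get t ≡ 20 (mod 22).

Not equivalent: only (⇐) holds.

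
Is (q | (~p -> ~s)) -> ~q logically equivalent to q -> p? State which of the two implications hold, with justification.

(⟹) Assume the antecedent. If q is true, the antecedent cannot hold. If q is false, q -> p reduces to true regardless of the other variables. Either way q -> p holds.

(⟸) This fails. Under q = T, p = T, s = F, the left side is false but the right side is true.

Only the forward direction holds.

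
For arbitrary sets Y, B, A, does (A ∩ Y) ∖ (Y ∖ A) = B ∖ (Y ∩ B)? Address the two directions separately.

Neither inclusion holds.

(⟹) This inclusion fails. Take Y = {1}, B = ∅, A = {1}; then 1 ∈ (A ∩ Y) ∖ (Y ∖ A) but 1 ∉ B ∖ (Y ∩ B).

(⟸) This inclusion fails. Take Y = ∅, B = {1}, A = ∅; then 1 ∈ B ∖ (Y ∩ B) but 1 ∉ (A ∩ Y) ∖ (Y ∖ A).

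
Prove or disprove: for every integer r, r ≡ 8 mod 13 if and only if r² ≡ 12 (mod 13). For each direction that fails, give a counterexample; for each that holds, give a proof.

(⟹) Suppose r ≡ 8 mod 13. Write r = 13j + 8. Then (13j + 8)² = 169j² + 208j + 64 = 13(13j² + 16j + 4) + 12, so r² ≡ 12 (mod 13).

(⟸) This fails: take r = 5. Then 5² = 25 ≡ 12 (mod 13), yet 5 ≡ 5 (mod 13), not 8.

Not equivalent: only (⇒) holds.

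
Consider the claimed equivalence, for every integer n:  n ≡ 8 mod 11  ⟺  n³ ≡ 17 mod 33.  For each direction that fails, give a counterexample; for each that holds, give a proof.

Converse. The residues r modulo 33 with r³ ≡ 17 (mod 33) are exactly {8}, and each is ≡ 8 (mod 11).

Forward direction. This fails: take n = 19. Then 19 ≡ 8 (mod 11), but 19³ = 6859 ≡ 28 (mod 33), not 17.

The forward direction fails; the converse holds.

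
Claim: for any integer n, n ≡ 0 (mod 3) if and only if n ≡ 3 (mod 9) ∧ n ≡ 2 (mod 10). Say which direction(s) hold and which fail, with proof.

Converse. If n ≡ 3 (mod 9) and n ≡ 2 (mod 10), then by the Chinese remainder theorem n ≡ 12 (mod 90). Since 12 ≡ 0 (mod 3) and 3 ∣ 90, we get n ≡ 0 (mod 3).

Forward direction. This fails: n = 0 gives 0 ≡ 0 (mod 3) but 0 ≡ 0 (mod 9), so the conjunction on the right does not hold.

The forward direction fails; the converse holds.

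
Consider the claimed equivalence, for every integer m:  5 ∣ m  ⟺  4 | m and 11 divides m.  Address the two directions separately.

(⇒) fails and (⇐) fails.

[⇒] This fails: take m = 5. Certainly 5 ∣ 5, but 4 ∤ 5.

[⇐] This fails: take m = 44. Both 4 ∣ 44 and 11 ∣ 44, yet 44 is not a multiple of 5 (since 44 = 8·5 + 4), so 5 ∤ 44.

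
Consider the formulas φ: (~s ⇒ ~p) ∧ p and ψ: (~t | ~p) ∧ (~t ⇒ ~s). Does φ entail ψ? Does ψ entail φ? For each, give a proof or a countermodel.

Both directions fail.

[⇒] This fails. Under s = T, p = T, t = F, the left side is true but the right side is false.

[⇐] This fails. Under s = F, p = F, t = F, the left side is false but the right side is true.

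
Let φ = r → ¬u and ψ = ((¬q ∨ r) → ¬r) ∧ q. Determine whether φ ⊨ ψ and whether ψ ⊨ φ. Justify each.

(←) Assume the antecedent. If r is true, the antecedent cannot hold. If r is false, r → ¬u reduces to true regardless of the other variables. Either way r → ¬u holds.

(→) This fails. Under r = F, u = F, q = F, the left side is true but the right side is false.

Only the converse holds.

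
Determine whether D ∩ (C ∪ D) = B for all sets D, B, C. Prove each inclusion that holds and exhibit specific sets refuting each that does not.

(⊆) fails and (⊇) fails.

(⊆) This inclusion fails. Take D = {1}, B = ∅, C = ∅; then 1 ∈ D ∩ (C ∪ D) but 1 ∉ B.

(⊇) This inclusion fails. Take D = ∅, B = {1}, C = ∅; then 1 ∈ B but 1 ∉ D ∩ (C ∪ D).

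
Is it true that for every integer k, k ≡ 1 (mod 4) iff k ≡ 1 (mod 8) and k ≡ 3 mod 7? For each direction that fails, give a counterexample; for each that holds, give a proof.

The forward direction fails; the converse holds.

(→) This fails: k = 1 gives 1 ≡ 1 (mod 4) but 1 ≡ 1 (mod 7), so the conjunction on the right does not hold.

(←) Conversely, if k ≡ 1 (mod 8) and k ≡ 3 (mod 7), then by the Chinese remainder theorem k ≡ 17 (mod 56). Since 17 ≡ 1 (mod 4) and 4 ∣ 56, we get k ≡ 1 (mod 4).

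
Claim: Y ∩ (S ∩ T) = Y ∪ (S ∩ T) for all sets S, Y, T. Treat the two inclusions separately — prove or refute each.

Reverse inclusion. This inclusion fails. Take S = ∅, Y = {1}, T = ∅; then 1 ∈ Y ∪ (S ∩ T) but 1 ∉ Y ∩ (S ∩ T).

Forward inclusion. Let x ∈ Y ∩ (S ∩ T). Then x ∈ S ∩ Y ∩ T, from which x ∈ Y ∪ (S ∩ T).

Only the forward inclusion holds.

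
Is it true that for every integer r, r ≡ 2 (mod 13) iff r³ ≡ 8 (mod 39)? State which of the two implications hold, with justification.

(⇒) This fails: take r = 15. Then 15 ≡ 2 (mod 13), but 15³ = 3375 ≡ 21 (mod 39), not 8.

(⇐) This fails: take r = 5. Then 5³ = 125 ≡ 8 (mod 39), yet 5 ≡ 5 (mod 13), not 2.

Neither implication holds.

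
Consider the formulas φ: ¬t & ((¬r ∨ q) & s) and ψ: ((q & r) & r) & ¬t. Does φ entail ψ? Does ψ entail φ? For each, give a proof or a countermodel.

(⟹) This fails. Under t = F, r = F, q = F, s = T, the left side is true but the right side is false.

(⟸) This fails. Under t = F, r = T, q = T, s = F, the left side is false but the right side is true.

(⇒) fails and (⇐) fails.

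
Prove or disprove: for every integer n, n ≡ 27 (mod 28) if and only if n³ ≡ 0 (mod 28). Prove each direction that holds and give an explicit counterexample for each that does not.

(→) This fails: take n = 27. Then 27 ≡ 27 (mod 28), but 27³ = 19683 ≡ 27 (mod 28), not 0.

(←) This fails: take n = 0. Then 0³ = 0 ≡ 0 (mod 28), yet 0 ≡ 0 (mod 28), not 27.

Neither implication holds.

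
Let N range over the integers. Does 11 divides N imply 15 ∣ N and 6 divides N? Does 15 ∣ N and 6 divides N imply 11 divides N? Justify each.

(→) This fails: take N = 11. Certainly 11 ∣ 11, but 15 ∤ 11.

(←) This fails: take N = 30. Both 15 ∣ 30 and 6 ∣ 30, yet 30 is not a multiple of 11 (since 30 = 2·11 + 8), so 11 ∤ 30.

(⇒) fails and (⇐) fails.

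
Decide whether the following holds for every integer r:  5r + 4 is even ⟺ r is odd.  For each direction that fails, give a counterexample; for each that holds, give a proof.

Both directions fail.

[⇒] This fails: r = 4 gives 5r + 4 = 24, which is even, but 4 is even, not odd.

[⇐] This also fails: r = 5 is odd, but 5r + 4 = 29 is odd, not even.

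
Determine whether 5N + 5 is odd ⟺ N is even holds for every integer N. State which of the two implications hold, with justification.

[⇒] Suppose 5N + 5 is odd. Since 5 is odd, 5N and N have the same parity, so 5N + 5 ≡ N + 5 (mod 2). As 5 is odd, 5N + 5 is odd exactly when N is even. Thus N is even.

[⇐] Conversely, suppose N is even; write N = 2j. Then 5N + 5 = 5·(2j) + 5 = 2·5j + 5, which is odd.

Both directions hold.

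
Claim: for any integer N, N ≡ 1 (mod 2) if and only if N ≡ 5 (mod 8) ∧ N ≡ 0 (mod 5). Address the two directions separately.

(⇒) fails; (⇐) holds.

(⟸) If N ≡ 5 (mod 8) and N ≡ 0 (mod 5), then by the Chinese remainder theorem N ≡ 5 (mod 40). Since 5 ≡ 1 (mod 2) and 2 ∣ 40, we get N ≡ 1 (mod 2).

(⟹) This fails: N = 1 gives 1 ≡ 1 (mod 2) but 1 ≡ 1 (mod 8), so the conjunction on the right does not hold.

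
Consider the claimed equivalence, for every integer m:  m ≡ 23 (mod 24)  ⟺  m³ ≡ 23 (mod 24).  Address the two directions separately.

(→) Suppose m ≡ 23 (mod 24). Write m = 24j + 23. Then (24j + 23)³ = 13824j³ + 39744j² + 38088j + 12167 = 24(576j³ + 1656j² + 1587j + 506) + 23, so m³ ≡ 23 (mod 24).

(←) Conversely, suppose m³ ≡ 23 (mod 24). The only residue r in {0, …, 23} with r³ ≡ 23 (mod 24) is r = 23, so m ≡ 23 (mod 24).

Both directions hold.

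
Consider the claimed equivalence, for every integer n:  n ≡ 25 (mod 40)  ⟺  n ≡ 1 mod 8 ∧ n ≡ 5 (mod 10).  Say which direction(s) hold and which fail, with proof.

The biconditional holds.

(⇐) If n ≡ 1 (mod 8) and n ≡ 5 (mod 10), then by the Chinese remainder theorem n ≡ 25 (mod 40). This is exactly n ≡ 25 (mod 40).

(⇒) Suppose n ≡ 25 (mod 40); write n = 40j + 25. Since 8 ∣ 40, reducing mod 8 gives n ≡ 25 ≡ 1 (mod 8); since 10 ∣ 40, reducing mod 10 gives n ≡ 25 ≡ 5 (mod 10).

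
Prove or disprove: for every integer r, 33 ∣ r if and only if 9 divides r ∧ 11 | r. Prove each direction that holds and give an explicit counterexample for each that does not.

Forward direction. This fails: take r = 33. Certainly 33 ∣ 33, but 9 ∤ 33.

Converse. Suppose 9 ∣ r and 11 ∣ r. Any common multiple of 9 and 11 is a multiple of their lcm; here gcd(9, 11) = 1, so lcm(9, 11) = 9·11 = 99, so 99 ∣ r. Since 33 ∣ 99, it follows that 33 ∣ r.

Only the converse holds.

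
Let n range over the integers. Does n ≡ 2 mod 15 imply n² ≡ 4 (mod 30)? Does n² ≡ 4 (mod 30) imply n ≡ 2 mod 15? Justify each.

Neither direction holds.

(⟹) This fails: take n = 17. Then 17 ≡ 2 (mod 15), but 17² = 289 ≡ 19 (mod 30), not 4.

(⟸) This fails: take n = 8. Then 8² = 64 ≡ 4 (mod 30), yet 8 ≡ 8 (mod 15), not 2.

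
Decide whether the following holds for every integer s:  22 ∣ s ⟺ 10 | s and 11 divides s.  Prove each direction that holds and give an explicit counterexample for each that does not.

Only the converse holds.

Forward direction. This fails: take s = 22. Certainly 22 ∣ 22, but 10 ∤ 22.

Converse. Suppose 10 ∣ s and 11 ∣ s. Any common multiple of 10 and 11 is a multiple of their lcm; here gcd(10, 11) = 1, so lcm(10, 11) = 10·11 = 110, so 110 ∣ s. Since 22 ∣ 110, it follows that 22 ∣ s.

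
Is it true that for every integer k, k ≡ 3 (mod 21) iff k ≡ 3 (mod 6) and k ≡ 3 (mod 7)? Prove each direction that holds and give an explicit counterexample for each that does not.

Forward direction. This fails: k = 24 gives 24 ≡ 3 (mod 21) but 24 ≡ 0 (mod 6), so the conjunction on the right does not hold.

Converse. If k ≡ 3 (mod 6) and k ≡ 3 (mod 7), then by the Chinese remainder theorem k ≡ 3 (mod 42). Since 3 ≡ 3 (mod 21) and 21 ∣ 42, we get k ≡ 3 (mod 21).

Only the reverse direction holds.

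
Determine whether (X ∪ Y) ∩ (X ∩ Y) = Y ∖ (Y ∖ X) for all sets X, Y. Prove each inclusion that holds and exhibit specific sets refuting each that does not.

Both inclusions hold.

(⟹) Let x ∈ (X ∪ Y) ∩ (X ∩ Y). Then x ∈ X ∩ Y, from which x ∈ Y ∖ (Y ∖ X).

(⟸) Let x ∈ Y ∖ (Y ∖ X). Then x ∈ X ∩ Y, from which x ∈ (X ∪ Y) ∩ (X ∩ Y).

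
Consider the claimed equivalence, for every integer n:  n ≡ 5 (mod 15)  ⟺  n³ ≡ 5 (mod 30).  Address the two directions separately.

[⇐] The residues r modulo 30 with r³ ≡ 5 (mod 30) are exactly {5}, and each is ≡ 5 (mod 15).

[⇒] This fails: take n = 20. Then 20 ≡ 5 (mod 15), but 20³ = 8000 ≡ 20 (mod 30), not 5.

Only the reverse direction holds.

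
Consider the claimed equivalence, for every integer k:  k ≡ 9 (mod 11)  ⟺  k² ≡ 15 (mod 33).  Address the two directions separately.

(⟹) This fails: take k = 20. Then 20 ≡ 9 (mod 11), but 20² = 400 ≡ 4 (mod 33), not 15.

(⟸) This fails: take k = 24. Then 24² = 576 ≡ 15 (mod 33), yet 24 ≡ 2 (mod 11), not 9.

Neither implication holds.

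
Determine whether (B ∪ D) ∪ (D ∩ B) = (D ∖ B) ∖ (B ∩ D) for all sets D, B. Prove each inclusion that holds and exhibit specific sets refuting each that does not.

Reverse inclusion. Let x ∈ (D ∖ B) ∖ (B ∩ D). Then x ∈ D and x ∉ B, from which x ∈ (B ∪ D) ∪ (D ∩ B).

Forward inclusion. This inclusion fails. Take D = ∅, B = {1}; then 1 ∈ (B ∪ D) ∪ (D ∩ B) but 1 ∉ (D ∖ B) ∖ (B ∩ D).

(⊆) fails; (⊇) holds.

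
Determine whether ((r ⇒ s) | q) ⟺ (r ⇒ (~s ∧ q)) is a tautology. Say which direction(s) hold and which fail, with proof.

[⇒] This fails. Under r = T, s = T, q = F, the left side is true but the right side is false.

[⇐] Assume the antecedent. If r is true, the antecedent forces (r = T, s = F, q = T), and (r ⇒ s) | q holds there. If r is false, (r ⇒ s) | q reduces to true regardless of the other variables. Either way (r ⇒ s) | q holds.

(⇒) fails; (⇐) holds.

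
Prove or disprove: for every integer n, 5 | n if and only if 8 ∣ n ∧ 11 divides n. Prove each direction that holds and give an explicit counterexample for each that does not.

Neither implication holds.

[⇒] This fails: take n = 5. Certainly 5 ∣ 5, but 8 ∤ 5.

[⇐] This fails: take n = 88. Both 8 ∣ 88 and 11 ∣ 88, yet 88 is not a multiple of 5 (since 88 = 17·5 + 3), so 5 ∤ 88.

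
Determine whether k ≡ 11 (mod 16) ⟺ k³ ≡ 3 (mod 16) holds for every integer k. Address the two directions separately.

Both directions hold.

(⇒) Suppose k ≡ 11 (mod 16). Write k = 16j + 11. Then (16j + 11)³ = 4096j³ + 8448j² + 5808j + 1331 = 16(256j³ + 528j² + 363j + 83) + 3, so k³ ≡ 3 (mod 16).

(⇐) Conversely, suppose k³ ≡ 3 (mod 16). The only residue r in {0, …, 15} with r³ ≡ 3 (mod 16) is r = 11, so k ≡ 11 (mod 16).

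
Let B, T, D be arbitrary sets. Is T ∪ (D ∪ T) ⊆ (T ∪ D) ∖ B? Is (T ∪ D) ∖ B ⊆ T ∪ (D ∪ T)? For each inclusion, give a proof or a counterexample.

The sets are not equal: only the reverse inclusion holds.

Forward inclusion. This inclusion fails. Take B = {1}, T = {1}, D = ∅; then 1 ∈ T ∪ (D ∪ T) but 1 ∉ (T ∪ D) ∖ B.

Reverse inclusion. Let x ∈ (T ∪ D) ∖ B. Then either x ∈ T and x ∉ B, D; or x ∈ D and x ∉ B, T; or x ∈ T ∩ D and x ∉ B. In each case x ∈ T ∪ (D ∪ T), so (T ∪ D) ∖ B ⊆ T ∪ (D ∪ T).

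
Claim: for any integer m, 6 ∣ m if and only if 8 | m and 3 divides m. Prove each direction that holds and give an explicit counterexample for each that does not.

(⇒) fails; (⇐) holds.

(←) Suppose 8 ∣ m and 3 ∣ m. Any common multiple of 8 and 3 is a multiple of their lcm; here gcd(8, 3) = 1, so lcm(8, 3) = 8·3 = 24, so 24 ∣ m. Since 6 ∣ 24, it follows that 6 ∣ m.

(→) This fails: take m = 6. Certainly 6 ∣ 6, but 8 ∤ 6.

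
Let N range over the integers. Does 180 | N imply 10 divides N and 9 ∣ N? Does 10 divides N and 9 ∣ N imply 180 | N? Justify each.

(⇐) This fails: take N = 90. Both 10 ∣ 90 and 9 ∣ 90, yet 90 is not a multiple of 180 (since 90 = 0·180 + 90), so 180 ∤ 90.

(⇒) If 180 ∣ N, write N = 180q. Since 180 = 18·10, N = 10·(18q), so 10 ∣ N; and since 180 = 20·9, N = 9·(20q), so 9 ∣ N.

(⇒) holds; (⇐) fails.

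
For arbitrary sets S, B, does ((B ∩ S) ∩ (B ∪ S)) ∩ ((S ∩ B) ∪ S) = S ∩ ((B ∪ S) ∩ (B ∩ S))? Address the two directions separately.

(⟹) Let x ∈ ((B ∩ S) ∩ (B ∪ S)) ∩ ((S ∩ B) ∪ S). Then x ∈ S ∩ B, from which x ∈ S ∩ ((B ∪ S) ∩ (B ∩ S)).

(⟸) Let x ∈ S ∩ ((B ∪ S) ∩ (B ∩ S)). Then x ∈ S ∩ B, from which x ∈ ((B ∩ S) ∩ (B ∪ S)) ∩ ((S ∩ B) ∪ S).

Both inclusions hold; the sets are equal.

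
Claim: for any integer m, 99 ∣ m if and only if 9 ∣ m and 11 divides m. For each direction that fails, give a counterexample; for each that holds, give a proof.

(⟹) If 99 ∣ m, write m = 99q. Since 99 = 11·9, m = 9·(11q), so 9 ∣ m; and since 99 = 9·11, m = 11·(9q), so 11 ∣ m.

(⟸) Suppose 9 ∣ m and 11 ∣ m. Any common multiple of 9 and 11 is a multiple of their lcm; here gcd(9, 11) = 1, so lcm(9, 11) = 9·11 = 99, so 99 ∣ m.

The biconditional holds.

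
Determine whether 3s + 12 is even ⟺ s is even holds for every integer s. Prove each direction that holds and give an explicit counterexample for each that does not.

Both implications hold.

Forward direction. Suppose 3s + 12 is even. Since 3 is odd, 3s and s have the same parity, so 3s + 12 ≡ s + 12 (mod 2). As 12 is even, 3s + 12 is even exactly when s is even. Thus s is even.

Converse. Suppose s is even; write s = 2j. Then 3s + 12 = 3·(2j) + 12 = 2·3j + 12, which is even.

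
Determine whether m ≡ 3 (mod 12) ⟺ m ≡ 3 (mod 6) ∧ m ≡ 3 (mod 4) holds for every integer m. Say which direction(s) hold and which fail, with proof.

Forward direction. Suppose m ≡ 3 (mod 12); write m = 12j + 3. Since 6 ∣ 12, reducing mod 6 gives m ≡ 3 (mod 6); since 4 ∣ 12, reducing mod 4 gives m ≡ 3 (mod 4).

Converse. If m ≡ 3 (mod 6) and m ≡ 3 (mod 4), then by the Chinese remainder theorem m ≡ 3 (mod 12). This is exactly m ≡ 3 (mod 12).

Both directions hold; the statement is true.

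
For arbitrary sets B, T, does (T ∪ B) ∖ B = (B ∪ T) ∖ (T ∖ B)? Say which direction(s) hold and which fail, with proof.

Neither inclusion holds.

(⊆) This inclusion fails. Take B = ∅, T = {1}; then 1 ∈ (T ∪ B) ∖ B but 1 ∉ (B ∪ T) ∖ (T ∖ B).

(⊇) This inclusion fails. Take B = {1}, T = ∅; then 1 ∈ (B ∪ T) ∖ (T ∖ B) but 1 ∉ (T ∪ B) ∖ B.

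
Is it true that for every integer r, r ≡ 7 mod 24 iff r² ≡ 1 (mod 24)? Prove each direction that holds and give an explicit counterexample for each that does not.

Only the forward direction holds.

Converse. This fails: take r = 1. Then 1² = 1 ≡ 1 (mod 24), yet 1 ≡ 1 (mod 24), not 7.

Forward direction. Suppose r ≡ 7 mod 24. Write r = 24j + 7. Then (24j + 7)² = 576j² + 336j + 49 = 24(24j² + 14j + 2) + 1, so r² ≡ 1 (mod 24).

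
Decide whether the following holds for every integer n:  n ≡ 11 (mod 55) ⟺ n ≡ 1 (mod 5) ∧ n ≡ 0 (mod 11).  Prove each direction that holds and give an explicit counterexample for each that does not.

Converse. If n ≡ 1 (mod 5) and n ≡ 0 (mod 11), then by the Chinese remainder theorem n ≡ 11 (mod 55). This is exactly n ≡ 11 (mod 55).

Forward direction. Suppose n ≡ 11 (mod 55); write n = 55j + 11. Since 5 ∣ 55, reducing mod 5 gives n ≡ 11 ≡ 1 (mod 5); since 11 ∣ 55, reducing mod 11 gives n ≡ 11 ≡ 0 (mod 11).

Both implications hold.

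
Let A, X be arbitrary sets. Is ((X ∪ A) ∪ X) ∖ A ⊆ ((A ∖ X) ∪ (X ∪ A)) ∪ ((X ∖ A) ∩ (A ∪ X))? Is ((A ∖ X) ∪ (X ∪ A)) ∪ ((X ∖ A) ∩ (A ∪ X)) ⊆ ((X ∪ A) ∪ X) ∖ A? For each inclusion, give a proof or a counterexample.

Forward inclusion. Let x ∈ ((X ∪ A) ∪ X) ∖ A. Then x ∈ X and x ∉ A, from which x ∈ ((A ∖ X) ∪ (X ∪ A)) ∪ ((X ∖ A) ∩ (A ∪ X)).

Reverse inclusion. This inclusion fails. Take A = {1}, X = ∅; then 1 ∈ ((A ∖ X) ∪ (X ∪ A)) ∪ ((X ∖ A) ∩ (A ∪ X)) but 1 ∉ ((X ∪ A) ∪ X) ∖ A.

Only the forward inclusion holds.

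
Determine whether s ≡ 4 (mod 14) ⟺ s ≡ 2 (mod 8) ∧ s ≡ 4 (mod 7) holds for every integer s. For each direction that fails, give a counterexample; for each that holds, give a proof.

(⟸) If s ≡ 2 (mod 8) and s ≡ 4 (mod 7), then by the Chinese remainder theorem s ≡ 18 (mod 56). Since 18 ≡ 4 (mod 14) and 14 ∣ 56, we get s ≡ 4 (mod 14).

(⟹) This fails: s = 32 gives 32 ≡ 4 (mod 14) but 32 ≡ 0 (mod 8), so the conjunction on the right does not hold.

Not equivalent: only (⇐) holds.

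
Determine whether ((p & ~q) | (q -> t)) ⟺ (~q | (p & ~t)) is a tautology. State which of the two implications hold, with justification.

Neither direction holds.

(⟹) This fails. Under p = F, q = T, t = T, the left side is true but the right side is false.

(⟸) This fails. Under p = T, q = T, t = F, the left side is false but the right side is true.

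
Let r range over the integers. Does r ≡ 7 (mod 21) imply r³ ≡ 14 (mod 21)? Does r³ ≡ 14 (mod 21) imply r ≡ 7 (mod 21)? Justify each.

(⇒) fails and (⇐) fails.

(→) This fails: take r = 7. Then 7 ≡ 7 (mod 21), but 7³ = 343 ≡ 7 (mod 21), not 14.

(←) This fails: take r = 14. Then 14³ = 2744 ≡ 14 (mod 21), yet 14 ≡ 14 (mod 21), not 7.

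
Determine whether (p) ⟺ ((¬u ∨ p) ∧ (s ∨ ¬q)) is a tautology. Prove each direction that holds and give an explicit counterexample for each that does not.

Both directions fail.

[⇒] This fails. Under q = T, p = T, u = F, s = F, the left side is true but the right side is false.

[⇐] This fails. Under q = F, p = F, u = F, s = F, the left side is false but the right side is true.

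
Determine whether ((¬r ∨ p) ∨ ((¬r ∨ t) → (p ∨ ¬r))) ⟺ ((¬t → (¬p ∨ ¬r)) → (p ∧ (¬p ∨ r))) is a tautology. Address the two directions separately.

Not equivalent: only (⇐) holds.

(⟹) This fails. Under t = F, p = F, r = F, the left side is true but the right side is false.

(⟸) Assume the antecedent. If t is true, the antecedent forces (t = T, p = T, r = T), and the consequent holds there. If t is false, the consequent reduces to true regardless of the other variables. Either way the consequent holds.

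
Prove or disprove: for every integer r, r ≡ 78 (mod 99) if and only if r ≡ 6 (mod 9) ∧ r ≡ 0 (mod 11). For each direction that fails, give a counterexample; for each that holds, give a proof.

Both directions fail.

(⟹) This fails: r = 78 gives 78 ≡ 78 (mod 99) but 78 ≡ 1 (mod 11), so the conjunction on the right does not hold.

(⟸) This fails: r = 33 satisfies both congruences on the right (33 ≡ 6 mod 9 and 33 ≡ 0 mod 11) yet 33 ≡ 33 (mod 99), not 78.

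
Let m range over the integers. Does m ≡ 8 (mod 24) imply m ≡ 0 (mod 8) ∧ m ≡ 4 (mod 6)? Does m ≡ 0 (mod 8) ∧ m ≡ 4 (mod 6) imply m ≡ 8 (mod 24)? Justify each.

Neither direction holds.

(⇒) This fails: m = 8 gives 8 ≡ 8 (mod 24) but 8 ≡ 2 (mod 6), so the conjunction on the right does not hold.

(⇐) This fails: m = 16 satisfies both congruences on the right (16 ≡ 0 mod 8 and 16 ≡ 4 mod 6) yet 16 ≡ 16 (mod 24), not 8.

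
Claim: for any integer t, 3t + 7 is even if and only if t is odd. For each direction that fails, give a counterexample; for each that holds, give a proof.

Both implications hold.

[⇐] Suppose t is odd; write t = 2j + 1. Then 3t + 7 = 3·(2j + 1) + 7 = 2·3j + 10, which is even.

[⇒] Suppose 3t + 7 is even. Since 3 is odd, 3t and t have the same parity, so 3t + 7 ≡ t + 7 (mod 2). As 7 is odd, 3t + 7 is even exactly when t is odd. Thus t is odd.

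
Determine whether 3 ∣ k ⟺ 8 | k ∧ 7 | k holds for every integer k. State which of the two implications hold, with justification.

Both directions fail.

(→) This fails: take k = 3. Certainly 3 ∣ 3, but 8 ∤ 3.

(←) This fails: take k = 56. Both 8 ∣ 56 and 7 ∣ 56, yet 56 is not a multiple of 3 (since 56 = 18·3 + 2), so 3 ∤ 56.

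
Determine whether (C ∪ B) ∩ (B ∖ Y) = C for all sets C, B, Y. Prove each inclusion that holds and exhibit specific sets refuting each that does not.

(⊆) This inclusion fails. Take C = ∅, B = {1}, Y = ∅; then 1 ∈ (C ∪ B) ∩ (B ∖ Y) but 1 ∉ C.

(⊇) This inclusion fails. Take C = {1}, B = ∅, Y = ∅; then 1 ∈ C but 1 ∉ (C ∪ B) ∩ (B ∖ Y).

(⊆) fails and (⊇) fails.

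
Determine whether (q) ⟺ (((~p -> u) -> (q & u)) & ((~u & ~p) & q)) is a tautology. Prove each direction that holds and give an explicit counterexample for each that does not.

(⇒) This fails. Under q = T, p = T, u = F, the left side is true but the right side is false.

(⇐) Assume the antecedent. If q is true, q reduces to true regardless of the other variables. If q is false, the antecedent cannot hold. Either way q holds.

Only the reverse direction holds.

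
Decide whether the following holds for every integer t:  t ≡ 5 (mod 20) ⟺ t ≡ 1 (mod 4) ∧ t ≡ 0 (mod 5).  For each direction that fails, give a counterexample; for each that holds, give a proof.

Both directions hold.

[⇒] Suppose t ≡ 5 (mod 20); write t = 20j + 5. Since 4 ∣ 20, reducing mod 4 gives t ≡ 5 ≡ 1 (mod 4); since 5 ∣ 20, reducing mod 5 gives t ≡ 5 ≡ 0 (mod 5).

[⇐] Conversely, if t ≡ 1 (mod 4) and t ≡ 0 (mod 5), then by the Chinese remainder theorem t ≡ 5 (mod 20). This is exactly t ≡ 5 (mod 20).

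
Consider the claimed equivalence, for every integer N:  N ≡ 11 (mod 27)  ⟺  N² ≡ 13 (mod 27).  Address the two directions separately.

(⟹) Suppose N ≡ 11 (mod 27). Write N = 27j + 11. Then (27j + 11)² = 729j² + 594j + 121 = 27(27j² + 22j + 4) + 13, so N² ≡ 13 (mod 27).

(⟸) This fails: take N = 16. Then 16² = 256 ≡ 13 (mod 27), yet 16 ≡ 16 (mod 27), not 11.

The forward direction holds; the converse fails.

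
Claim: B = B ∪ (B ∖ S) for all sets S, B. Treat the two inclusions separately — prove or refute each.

Both inclusions hold; the sets are equal.

Forward inclusion. Let x ∈ B. Then either x ∈ B and x ∉ S; or x ∈ S ∩ B. In each case x ∈ B ∪ (B ∖ S), so B ⊆ B ∪ (B ∖ S).

Reverse inclusion. Let x ∈ B ∪ (B ∖ S). Then either x ∈ B and x ∉ S; or x ∈ S ∩ B. In each case x ∈ B, so B ∪ (B ∖ S) ⊆ B.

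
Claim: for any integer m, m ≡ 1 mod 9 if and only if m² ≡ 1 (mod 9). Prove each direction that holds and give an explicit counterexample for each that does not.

(⇒) holds; (⇐) fails.

(→) Suppose m ≡ 1 mod 9. Write m = 9j + 1. Then (9j + 1)² = 81j² + 18j + 1 = 9(9j² + 2j) + 1, so m² ≡ 1 (mod 9).

(←) This fails: take m = 8. Then 8² = 64 ≡ 1 (mod 9), yet 8 ≡ 8 (mod 9), not 1.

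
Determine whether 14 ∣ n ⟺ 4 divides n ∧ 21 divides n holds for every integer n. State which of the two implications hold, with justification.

Only the reverse direction holds.

(⟸) Suppose 4 ∣ n and 21 ∣ n. Any common multiple of 4 and 21 is a multiple of their lcm; here gcd(4, 21) = 1, so lcm(4, 21) = 4·21 = 84, so 84 ∣ n. Since 14 ∣ 84, it follows that 14 ∣ n.

(⟹) This fails: take n = 14. Certainly 14 ∣ 14, but 4 ∤ 14.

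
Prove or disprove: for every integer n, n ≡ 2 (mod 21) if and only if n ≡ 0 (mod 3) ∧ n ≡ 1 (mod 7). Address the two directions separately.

Both directions fail.

(⟹) This fails: n = 2 gives 2 ≡ 2 (mod 21) but 2 ≡ 2 (mod 3), so the conjunction on the right does not hold.

(⟸) This fails: n = 15 satisfies both congruences on the right (15 ≡ 0 mod 3 and 15 ≡ 1 mod 7) yet 15 ≡ 15 (mod 21), not 2.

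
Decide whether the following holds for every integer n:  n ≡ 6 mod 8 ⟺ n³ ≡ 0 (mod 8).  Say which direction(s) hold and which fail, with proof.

(⇒) holds; (⇐) fails.

(⇐) This fails: take n = 0. Then 0³ = 0 ≡ 0 (mod 8), yet 0 ≡ 0 (mod 8), not 6.

(⇒) Suppose n ≡ 6 mod 8. Write n = 8j + 6. Then (8j + 6)³ = 512j³ + 1152j² + 864j + 216 = 8(64j³ + 144j² + 108j + 27) + 0, so n³ ≡ 0 (mod 8).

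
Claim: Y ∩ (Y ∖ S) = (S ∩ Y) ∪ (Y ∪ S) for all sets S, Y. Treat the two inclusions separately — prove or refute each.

(⊆) Let x ∈ Y ∩ (Y ∖ S). Then x ∈ Y and x ∉ S, from which x ∈ (S ∩ Y) ∪ (Y ∪ S).

(⊇) This inclusion fails. Take S = {1}, Y = ∅; then 1 ∈ (S ∩ Y) ∪ (Y ∪ S) but 1 ∉ Y ∩ (Y ∖ S).

Only the forward inclusion holds.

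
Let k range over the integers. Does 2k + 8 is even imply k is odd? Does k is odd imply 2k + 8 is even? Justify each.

(→) This fails: take k = 0. Then 2k + 8 = 8, which is even, yet k = 0 is even, not odd.

(←) Suppose k is odd. Since 2 is even, 2k is even for every k, so 2k + 8 has the same parity as 8, which is even. Hence 2k + 8 is even.

Only the reverse direction holds.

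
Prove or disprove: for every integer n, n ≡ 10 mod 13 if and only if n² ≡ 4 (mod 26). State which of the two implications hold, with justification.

(⟹) This fails: take n = 10. Then 10 ≡ 10 (mod 13), but 10² = 100 ≡ 22 (mod 26), not 4.

(⟸) This fails: take n = 2. Then 2² = 4 ≡ 4 (mod 26), yet 2 ≡ 2 (mod 13), not 10.

Neither implication holds.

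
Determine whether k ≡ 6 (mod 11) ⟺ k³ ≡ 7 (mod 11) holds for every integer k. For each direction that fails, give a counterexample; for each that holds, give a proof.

Equivalent; both directions hold.

(⟹) Suppose k ≡ 6 (mod 11). Write k = 11j + 6. Then (11j + 6)³ = 1331j³ + 2178j² + 1188j + 216 = 11(121j³ + 198j² + 108j + 19) + 7, so k³ ≡ 7 (mod 11).

(⟸) Conversely, suppose k³ ≡ 7 (mod 11). The only residue r in {0, …, 10} with r³ ≡ 7 (mod 11) is r = 6, so k ≡ 6 (mod 11).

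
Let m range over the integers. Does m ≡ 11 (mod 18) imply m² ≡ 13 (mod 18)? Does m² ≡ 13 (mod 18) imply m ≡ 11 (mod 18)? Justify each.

(⇒) holds; (⇐) fails.

(→) Suppose m ≡ 11 (mod 18). Write m = 18j + 11. Then (18j + 11)² = 324j² + 396j + 121 = 18(18j² + 22j + 6) + 13, so m² ≡ 13 (mod 18).

(←) This fails: take m = 7. Then 7² = 49 ≡ 13 (mod 18), yet 7 ≡ 7 (mod 18), not 11.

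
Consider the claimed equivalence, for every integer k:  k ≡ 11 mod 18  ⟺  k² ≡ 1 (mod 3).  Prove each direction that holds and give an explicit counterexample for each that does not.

Only the forward implication holds.

(→) Suppose k ≡ 11 (mod 18). Then k² ≡ 11² = 121 (mod 18), and since 3 ∣ 18, also k² ≡ 1 (mod 3).

(←) This fails: take k = 1. Then 1² = 1 ≡ 1 (mod 3), yet 1 ≡ 1 (mod 18), not 11.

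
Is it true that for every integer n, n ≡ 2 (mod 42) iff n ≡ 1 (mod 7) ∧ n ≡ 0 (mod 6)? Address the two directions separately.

(→) This fails: n = 2 gives 2 ≡ 2 (mod 42) but 2 ≡ 2 (mod 7), so the conjunction on the right does not hold.

(←) This fails: n = 36 satisfies both congruences on the right (36 ≡ 1 mod 7 and 36 ≡ 0 mod 6) yet 36 ≡ 36 (mod 42), not 2.

(⇒) fails and (⇐) fails.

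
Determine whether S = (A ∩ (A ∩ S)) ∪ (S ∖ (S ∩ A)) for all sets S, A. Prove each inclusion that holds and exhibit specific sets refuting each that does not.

The two sets are equal.

(⊇) Let x ∈ (A ∩ (A ∩ S)) ∪ (S ∖ (S ∩ A)). Then either x ∈ S and x ∉ A; or x ∈ S ∩ A. In each case x ∈ S, so (A ∩ (A ∩ S)) ∪ (S ∖ (S ∩ A)) ⊆ S.

(⊆) Let x ∈ S. Then either x ∈ S and x ∉ A; or x ∈ S ∩ A. In each case x ∈ (A ∩ (A ∩ S)) ∪ (S ∖ (S ∩ A)), so S ⊆ (A ∩ (A ∩ S)) ∪ (S ∖ (S ∩ A)).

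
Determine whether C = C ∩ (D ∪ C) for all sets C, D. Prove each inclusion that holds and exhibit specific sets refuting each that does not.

Both inclusions hold; the sets are equal.

(⟹) Let x ∈ C. Then either x ∈ C and x ∉ D; or x ∈ C ∩ D. In each case x ∈ C ∩ (D ∪ C), so C ⊆ C ∩ (D ∪ C).

(⟸) Let x ∈ C ∩ (D ∪ C). Then either x ∈ C and x ∉ D; or x ∈ C ∩ D. In each case x ∈ C, so C ∩ (D ∪ C) ⊆ C.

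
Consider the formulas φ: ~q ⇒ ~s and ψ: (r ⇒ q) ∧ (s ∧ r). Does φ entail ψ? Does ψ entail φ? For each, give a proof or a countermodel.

[⇒] This fails. Under q = F, s = F, r = F, the left side is true but the right side is false.

[⇐] Assume the antecedent. If q is true, ~q ⇒ ~s reduces to true regardless of the other variables. If q is false, the antecedent cannot hold. Either way ~q ⇒ ~s holds.

Only the converse holds.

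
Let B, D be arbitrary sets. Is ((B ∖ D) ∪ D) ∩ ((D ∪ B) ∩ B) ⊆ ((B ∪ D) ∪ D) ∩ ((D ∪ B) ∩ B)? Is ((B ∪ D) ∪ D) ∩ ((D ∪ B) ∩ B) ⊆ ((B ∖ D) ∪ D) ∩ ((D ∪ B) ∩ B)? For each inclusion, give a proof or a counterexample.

Both inclusions hold; the sets are equal.

Forward inclusion. Let x ∈ ((B ∖ D) ∪ D) ∩ ((D ∪ B) ∩ B). Then either x ∈ B and x ∉ D; or x ∈ B ∩ D. In each case x ∈ ((B ∪ D) ∪ D) ∩ ((D ∪ B) ∩ B), so ((B ∖ D) ∪ D) ∩ ((D ∪ B) ∩ B) ⊆ ((B ∪ D) ∪ D) ∩ ((D ∪ B) ∩ B).

Reverse inclusion. Let x ∈ ((B ∪ D) ∪ D) ∩ ((D ∪ B) ∩ B). Then either x ∈ B and x ∉ D; or x ∈ B ∩ D. In each case x ∈ ((B ∖ D) ∪ D) ∩ ((D ∪ B) ∩ B), so ((B ∪ D) ∪ D) ∩ ((D ∪ B) ∩ B) ⊆ ((B ∖ D) ∪ D) ∩ ((D ∪ B) ∩ B).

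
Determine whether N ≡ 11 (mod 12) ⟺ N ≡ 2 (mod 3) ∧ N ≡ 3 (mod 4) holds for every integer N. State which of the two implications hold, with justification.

Equivalent; both directions hold.

[⇒] Suppose N ≡ 11 (mod 12); write N = 12j + 11. Since 3 ∣ 12, reducing mod 3 gives N ≡ 11 ≡ 2 (mod 3); since 4 ∣ 12, reducing mod 4 gives N ≡ 11 ≡ 3 (mod 4).

[⇐] Conversely, if N ≡ 2 (mod 3) and N ≡ 3 (mod 4), then by the Chinese remainder theorem N ≡ 11 (mod 12). This is exactly N ≡ 11 (mod 12).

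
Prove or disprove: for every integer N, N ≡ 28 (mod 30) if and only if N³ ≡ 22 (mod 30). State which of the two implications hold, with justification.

(⇒) Suppose N ≡ 28 (mod 30). Write N = 30j + 28. Then (30j + 28)³ = 27000j³ + 75600j² + 70560j + 21952 = 30(900j³ + 2520j² + 2352j + 731) + 22, so N³ ≡ 22 (mod 30).

(⇐) Conversely, suppose N³ ≡ 22 (mod 30). The only residue r in {0, …, 29} with r³ ≡ 22 (mod 30) is r = 28, so N ≡ 28 (mod 30).

Both implications hold.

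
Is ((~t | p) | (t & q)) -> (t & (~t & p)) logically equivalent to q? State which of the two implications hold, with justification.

[⇒] This fails. Under p = F, q = F, t = T, the left side is true but the right side is false.

[⇐] This fails. Under p = F, q = T, t = F, the left side is false but the right side is true.

(⇒) fails and (⇐) fails.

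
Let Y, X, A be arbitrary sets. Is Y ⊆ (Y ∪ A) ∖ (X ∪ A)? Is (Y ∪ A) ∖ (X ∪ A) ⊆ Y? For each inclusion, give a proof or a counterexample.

(⊆) fails; (⊇) holds.

(⊇) Let x ∈ (Y ∪ A) ∖ (X ∪ A). Then x ∈ Y and x ∉ X, A, from which x ∈ Y.

(⊆) This inclusion fails. Take Y = {1}, X = {1}, A = ∅; then 1 ∈ Y but 1 ∉ (Y ∪ A) ∖ (X ∪ A).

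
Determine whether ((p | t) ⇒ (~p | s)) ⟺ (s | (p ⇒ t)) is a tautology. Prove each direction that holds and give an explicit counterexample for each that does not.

(⟹) Assume the antecedent. If s is true, s | (p ⇒ t) reduces to true regardless of the other variables. If s is false, the antecedent forces (s = F, p = F, t = F) or (s = F, p = F, t = T), and s | (p ⇒ t) holds there. Either way s | (p ⇒ t) holds.

(⟸) This fails. Under s = F, p = T, t = T, the left side is false but the right side is true.

(⇒) holds; (⇐) fails.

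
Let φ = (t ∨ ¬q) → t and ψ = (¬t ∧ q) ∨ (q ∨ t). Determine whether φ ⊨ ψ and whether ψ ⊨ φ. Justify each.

(←) Assume the antecedent. If t is true, (t ∨ ¬q) → t reduces to true regardless of the other variables. If t is false, the antecedent forces (t = F, q = T), and (t ∨ ¬q) → t holds there. Either way (t ∨ ¬q) → t holds.

(→) Assume the antecedent. If t is true, (¬t ∧ q) ∨ (q ∨ t) reduces to true regardless of the other variables. If t is false, the antecedent forces (t = F, q = T), and (¬t ∧ q) ∨ (q ∨ t) holds there. Either way (¬t ∧ q) ∨ (q ∨ t) holds.

Both implications hold.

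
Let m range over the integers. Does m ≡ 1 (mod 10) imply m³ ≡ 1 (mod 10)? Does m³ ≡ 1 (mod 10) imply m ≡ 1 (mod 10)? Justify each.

[⇒] Suppose m ≡ 1 (mod 10). Write m = 10j + 1. Then (10j + 1)³ = 1000j³ + 300j² + 30j + 1 = 10(100j³ + 30j² + 3j) + 1, so m³ ≡ 1 (mod 10).

[⇐] Conversely, suppose m³ ≡ 1 (mod 10). The only residue r in {0, …, 9} with r³ ≡ 1 (mod 10) is r = 1, so m ≡ 1 (mod 10).

Both directions hold.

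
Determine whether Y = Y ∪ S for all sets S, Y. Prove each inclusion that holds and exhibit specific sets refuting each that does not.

Forward inclusion. Let x ∈ Y. Then either x ∈ Y and x ∉ S; or x ∈ S ∩ Y. In each case x ∈ Y ∪ S, so Y ⊆ Y ∪ S.

Reverse inclusion. This inclusion fails. Take S = {1}, Y = ∅; then 1 ∈ Y ∪ S but 1 ∉ Y.

Only the forward inclusion holds.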